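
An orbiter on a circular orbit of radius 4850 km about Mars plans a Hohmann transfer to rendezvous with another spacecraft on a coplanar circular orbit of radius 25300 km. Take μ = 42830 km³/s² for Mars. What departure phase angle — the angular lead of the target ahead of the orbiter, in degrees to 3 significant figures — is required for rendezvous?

φ = 97.2°

The Hohmann ellipse has a_t = (r₁ + r₂)/2 = 15075 km.
Transfer time t = π√(a_t³/μ) = 28100 s.
The target's mean motion on its circular orbit is ω₂ = √(μ/r₂³) = 5.143×10^-5 rad/s.
Angle swept by the target during transfer: ω₂·t = 1.445 rad = 82.79°.
The orbiter traverses 180° on the transfer ellipse, so the target must lead by 180° − 82.79° = 97.2°.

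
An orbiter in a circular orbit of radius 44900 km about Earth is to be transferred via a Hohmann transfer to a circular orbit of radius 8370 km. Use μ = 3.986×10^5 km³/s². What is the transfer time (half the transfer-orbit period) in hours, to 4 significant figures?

Transfer-ellipse semi-major axis a_t = (r₁ + r₂)/2 = (44900 + 8370)/2 = 26635 km.
By Kepler's third law the transfer-orbit period is T = 2π√(a_t³/μ), so t = T/2 = 21630 s.
Converting: 21630 s ÷ 3600 s/hour = 6.008 hours.

t = 6.008 hours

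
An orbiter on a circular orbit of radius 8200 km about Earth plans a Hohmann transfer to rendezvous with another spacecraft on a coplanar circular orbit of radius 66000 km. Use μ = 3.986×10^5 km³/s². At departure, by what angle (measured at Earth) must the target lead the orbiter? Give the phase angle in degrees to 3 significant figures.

φ = 104°

Semi-major axis of the transfer orbit: a_t = (8200 + 66000)/2 = 37100 km.
Transfer time t = π√(a_t³/μ) = 35560 s.
The target's mean motion on its circular orbit is ω₂ = √(μ/r₂³) = 3.724×10^-5 rad/s.
Angle swept by the target during transfer: ω₂·t = 1.324 rad = 75.86°.
The orbiter traverses 180° on the transfer ellipse, so the target must lead by 180° − 75.86° = 104°.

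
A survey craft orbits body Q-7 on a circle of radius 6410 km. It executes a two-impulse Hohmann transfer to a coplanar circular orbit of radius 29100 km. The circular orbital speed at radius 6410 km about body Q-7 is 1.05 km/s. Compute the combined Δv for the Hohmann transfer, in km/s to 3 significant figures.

Δv = 0.491 km/s

From the circular-orbit relation v² = μ/r at r = 6410 km: μ = v²r = (1.05)² × 6410 = 7067.03 km³/s².
The Hohmann ellipse has a_t = (r₁ + r₂)/2 = 17755 km.
Circular speed at r₁: v₁ = √(μ/r₁) = √(7067.03/6410) = 1.0500 km/s.
Transfer-orbit speed at r₁ (v² = μ(2/r − 1/a)): v_p = √[μ(2/r₁ − 1/a_t)] = 1.3442 km/s.
First burn Δv₁ = |v_p − v₁| = 0.2942 km/s.
Circular speed at r₂: v₂ = √(μ/r₂) = 0.4928 km/s.
Transfer-orbit speed at r₂: v_a = √[μ(2/r₂ − 1/a_t)] = 0.2961 km/s.
Second burn Δv₂ = |v₂ − v_a| = 0.1967 km/s.
Δv = Δv₁ + Δv₂ = 0.2942 + 0.1967 = 0.4909 km/s.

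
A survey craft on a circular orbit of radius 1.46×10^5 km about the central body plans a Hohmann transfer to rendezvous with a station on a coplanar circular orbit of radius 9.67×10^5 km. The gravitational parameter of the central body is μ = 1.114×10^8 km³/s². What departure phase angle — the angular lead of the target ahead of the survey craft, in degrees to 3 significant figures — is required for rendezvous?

Transfer-ellipse semi-major axis a_t = (r₁ + r₂)/2 = (1.460×10^5 + 9.670×10^5)/2 = 5.565×10^5 km.
Transfer time t = π√(a_t³/μ) = 1.2357×10^5 s.
Target angular speed ω₂ = √(μ/r₂³) = 1.1099×10^-5 rad/s.
Angle swept by the target during transfer: ω₂·t = 1.3715 rad = 78.58°.
The survey craft traverses 180° on the transfer ellipse, so the target must lead by 180° − 78.58° = 101°.

φ = 101°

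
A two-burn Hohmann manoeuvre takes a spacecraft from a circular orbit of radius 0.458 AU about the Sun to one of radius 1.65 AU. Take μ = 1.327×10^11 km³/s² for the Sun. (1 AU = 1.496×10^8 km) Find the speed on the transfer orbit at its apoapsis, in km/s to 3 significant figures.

In km: r₁ = 0.458 × 1.496×10^8 = 6.85168×10^7 km; r₂ = 1.65 × 1.496×10^8 = 2.4684×10^8 km.
Semi-major axis of the transfer orbit: a_t = (6.85168×10^7 + 2.4684×10^8)/2 = 1.576784×10^8 km.
At apoapsis, r = 2.4684×10^8 km.
Vis-viva: v = √[μ(2/r − 1/a_t)] = √[1.327×10^11 × (2/2.4684×10^8 − 1/1.576784×10^8)] = 15.28 km/s.

v = 15.3 km/s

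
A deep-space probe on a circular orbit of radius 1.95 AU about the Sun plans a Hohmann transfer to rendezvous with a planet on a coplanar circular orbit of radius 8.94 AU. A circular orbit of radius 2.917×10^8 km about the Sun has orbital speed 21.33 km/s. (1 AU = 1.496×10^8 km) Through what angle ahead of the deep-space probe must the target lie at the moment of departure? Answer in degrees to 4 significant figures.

φ = 94.44°

From the circular-orbit relation v² = μ/r at r = 2.917×10^8 km: μ = v²r = (21.33)² × 2.917×10^8 = 1.32714×10^11 km³/s².
In km: r₁ = 1.95 × 1.496×10^8 = 2.9172×10^8 km; r₂ = 8.94 × 1.496×10^8 = 1.337424×10^9 km.
The Hohmann ellipse has a_t = (r₁ + r₂)/2 = 8.14572×10^8 km.
Transfer time t = π√(a_t³/μ) = 2.005×10^8 s.
Target angular speed ω₂ = √(μ/r₂³) = 7.448×10^-9 rad/s.
Angle swept by the target during transfer: ω₂·t = 1.4933 rad = 85.56°.
The deep-space probe traverses 180° on the transfer ellipse, so the target must lead by 180° − 85.56° = 94.44°.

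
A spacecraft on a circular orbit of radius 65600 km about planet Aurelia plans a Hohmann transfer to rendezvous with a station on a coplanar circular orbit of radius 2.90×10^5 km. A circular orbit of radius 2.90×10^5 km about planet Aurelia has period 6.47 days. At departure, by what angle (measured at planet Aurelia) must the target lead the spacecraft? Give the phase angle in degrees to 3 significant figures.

From Kepler's third law T² = 4π²r³/μ at r = 2.90×10^5 km, T = 6.47 days = 6.47 × 86400 s = 5.59008×10^5 s: μ = 4π²r³/T² = 3.08118×10^6 km³/s².
Semi-major axis of the transfer orbit: a_t = (65600 + 2.900×10^5)/2 = 1.778×10^5 km.
The half-period of the transfer ellipse is t = π√(a_t³/μ) = 1.3418×10^5 s.
The target's mean motion on its circular orbit is ω₂ = √(μ/r₂³) = 1.1240×10^-5 rad/s.
Angle swept by the target during transfer: ω₂·t = 1.5082 rad = 86.41°.
Arrival is 180° from departure on the ellipse, so φ = 180° − 86.41° = 93.6°.

φ = 93.6°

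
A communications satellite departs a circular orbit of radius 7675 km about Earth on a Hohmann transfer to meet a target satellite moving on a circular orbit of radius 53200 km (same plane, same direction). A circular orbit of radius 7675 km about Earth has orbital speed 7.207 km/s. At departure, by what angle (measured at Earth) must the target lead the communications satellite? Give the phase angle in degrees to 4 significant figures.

From the circular-orbit relation v² = μ/r at r = 7675 km: μ = v²r = (7.207)² × 7675 = 3.98646×10^5 km³/s².
The Hohmann ellipse has a_t = (r₁ + r₂)/2 = 30437.5 km.
Transfer time t = π√(a_t³/μ) = 26422.24 s.
The target's mean motion on its circular orbit is ω₂ = √(μ/r₂³) = 5.145484×10^-5 rad/s.
Angle swept by the target during transfer: ω₂·t = 1.3596 rad = 77.90°.
Arrival is 180° from departure on the ellipse, so φ = 180° − 77.90° = 102.1°.

φ = 102.1°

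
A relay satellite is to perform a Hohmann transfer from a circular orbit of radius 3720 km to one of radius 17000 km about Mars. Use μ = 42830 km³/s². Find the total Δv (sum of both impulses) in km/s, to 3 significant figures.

Δv = 1.59 km/s

Transfer-ellipse semi-major axis a_t = (r₁ + r₂)/2 = (3720 + 17000)/2 = 10360 km.
Circular speed at r₁: v₁ = √(μ/r₁) = √(42830/3720) = 3.393146 km/s.
Transfer-orbit speed at r₁ (vis-viva equation): v_p = √[μ(2/r₁ − 1/a_t)] = 4.346575 km/s.
First burn Δv₁ = |v_p − v₁| = 0.95343 km/s.
At r₂, v₂ = √(μ/r₂) = 1.587265 km/s.
Transfer-orbit speed at r₂: v_a = √[μ(2/r₂ − 1/a_t)] = 0.9511328 km/s.
Second burn Δv₂ = |v₂ − v_a| = 0.63613 km/s.
Δv = Δv₁ + Δv₂ = 0.95343 + 0.63613 = 1.590 km/s.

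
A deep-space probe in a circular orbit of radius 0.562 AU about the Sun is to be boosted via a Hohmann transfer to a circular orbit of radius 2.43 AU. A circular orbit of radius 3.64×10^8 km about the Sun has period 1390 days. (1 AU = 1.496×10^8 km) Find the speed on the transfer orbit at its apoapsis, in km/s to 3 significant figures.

v = 11.7 km/s

From Kepler's third law T² = 4π²r³/μ at r = 3.64×10^8 km, T = 1390 days = 1390 × 86400 s = 1.20096×10^8 s: μ = 4π²r³/T² = 1.32010×10^11 km³/s².
In km: r₁ = 0.562 × 1.496×10^8 = 8.40752×10^7 km; r₂ = 2.43 × 1.496×10^8 = 3.63528×10^8 km.
Transfer-ellipse semi-major axis a_t = (r₁ + r₂)/2 = (8.40752×10^7 + 3.63528×10^8)/2 = 2.238016×10^8 km.
At apoapsis, r = 3.63528×10^8 km.
Vis-viva: v = √[μ(2/r − 1/a_t)] = √[1.32010×10^11 × (2/3.63528×10^8 − 1/2.238016×10^8)] = 11.68 km/s.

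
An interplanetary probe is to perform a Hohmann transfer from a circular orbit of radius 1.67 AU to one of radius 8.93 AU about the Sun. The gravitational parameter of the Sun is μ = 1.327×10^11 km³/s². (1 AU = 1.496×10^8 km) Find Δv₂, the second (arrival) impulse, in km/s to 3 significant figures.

Δv₂ = 4.37 km/s

In km: r₁ = 1.67 × 1.496×10^8 = 2.49832×10^8 km; r₂ = 8.93 × 1.496×10^8 = 1.335928×10^9 km.
Transfer-ellipse semi-major axis a_t = (r₁ + r₂)/2 = (2.49832×10^8 + 1.335928×10^9)/2 = 7.9288×10^8 km.
On the circular orbit at r = 1.335928×10^9 km, v_c = √(μ/r) = 9.967 km/s.
Vis-viva on the transfer ellipse at r = 1.335928×10^9 km gives v_t = √[μ(2/r − 1/a_t)] = 5.595 km/s.
Δv₂ = |v_t − v_c| = |5.595 − 9.967| = 4.372 km/s.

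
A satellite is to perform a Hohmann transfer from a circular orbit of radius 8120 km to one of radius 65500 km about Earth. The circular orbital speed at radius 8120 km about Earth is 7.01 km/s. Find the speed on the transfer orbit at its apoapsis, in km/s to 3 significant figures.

From the circular-orbit relation v² = μ/r at r = 8120 km: μ = v²r = (7.01)² × 8120 = 3.99018×10^5 km³/s².
Semi-major axis of the transfer orbit: a_t = (8120 + 65500)/2 = 36810 km.
At apoapsis, r = 65500 km.
Vis-viva: v = √[μ(2/r − 1/a_t)] = √[3.99018×10^5 × (2/65500 − 1/36810)] = 1.159 km/s.

v = 1.16 km/s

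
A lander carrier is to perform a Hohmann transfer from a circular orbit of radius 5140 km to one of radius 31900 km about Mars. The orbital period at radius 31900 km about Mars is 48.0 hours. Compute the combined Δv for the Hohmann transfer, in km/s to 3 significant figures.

Δv = 1.45 km/s

From Kepler's third law T² = 4π²r³/μ at r = 31900 km, T = 48.0 hours = 48.0 × 3600 s = 1.728×10^5 s: μ = 4π²r³/T² = 42918.5 km³/s².
The Hohmann ellipse has a_t = (r₁ + r₂)/2 = 18520 km.
Circular speed at r₁: v₁ = √(μ/r₁) = √(42918.5/5140) = 2.8896 km/s.
On the transfer ellipse at r₁, vis-viva gives v_p = √[μ(2/r₁ − 1/a_t)] = 3.7924 km/s.
First burn Δv₁ = |v_p − v₁| = 0.9028 km/s.
Circular speed at r₂: v₂ = √(μ/r₂) = 1.160 km/s.
Transfer-orbit speed at r₂: v_a = √[μ(2/r₂ − 1/a_t)] = 0.6111 km/s.
Second burn Δv₂ = |v₂ − v_a| = 0.5489 km/s.
Total Δv = Δv₁ + Δv₂ = 1.452 km/s.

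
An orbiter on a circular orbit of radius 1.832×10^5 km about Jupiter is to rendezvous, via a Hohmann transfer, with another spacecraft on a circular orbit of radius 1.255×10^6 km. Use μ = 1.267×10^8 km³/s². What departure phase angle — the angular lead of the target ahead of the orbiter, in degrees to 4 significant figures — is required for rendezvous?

Transfer-ellipse semi-major axis a_t = (r₁ + r₂)/2 = (1.832×10^5 + 1.255×10^6)/2 = 7.191×10^5 km.
The half-period of the transfer ellipse is t = π√(a_t³/μ) = 1.702×10^5 s.
The target's mean motion on its circular orbit is ω₂ = √(μ/r₂³) = 8.006×10^-6 rad/s.
Angle swept by the target during transfer: ω₂·t = 1.3626 rad = 78.07°.
Arrival is 180° from departure on the ellipse, so φ = 180° − 78.07° = 101.9°.

φ = 101.9°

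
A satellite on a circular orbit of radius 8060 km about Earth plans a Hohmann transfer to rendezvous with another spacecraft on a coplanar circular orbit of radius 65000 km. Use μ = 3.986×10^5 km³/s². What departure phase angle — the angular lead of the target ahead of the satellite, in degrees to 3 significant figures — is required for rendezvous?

The Hohmann ellipse has a_t = (r₁ + r₂)/2 = 36530 km.
Transfer time t = π√(a_t³/μ) = 34740 s.
Target angular speed ω₂ = √(μ/r₂³) = 3.810×10^-5 rad/s.
Angle swept by the target during transfer: ω₂·t = 1.3236 rad = 75.84°.
Arrival is 180° from departure on the ellipse, so φ = 180° − 75.84° = 104°.

φ = 104°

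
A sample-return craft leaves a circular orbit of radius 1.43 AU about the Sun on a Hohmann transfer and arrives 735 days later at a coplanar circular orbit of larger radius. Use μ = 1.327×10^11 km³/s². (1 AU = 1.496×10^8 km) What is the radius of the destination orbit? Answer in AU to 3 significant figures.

In km: r₁ = 1.43 × 1.496×10^8 = 2.13928×10^8 km.
Transfer time t = 735 days = 6.3504×10^7 s, and t = π√(a_t³/μ).
So a_t = (μ t²/π²)^(1/3) = (1.327×10^11 × (6.3504×10^7)² / π²)^(1/3) = 3.7849×10^8 km.
Since a_t = (r₁ + r₂)/2, r₂ = 2a_t − r₁ = 2×3.7849×10^8 − 2.13928×10^8 = 5.43052×10^8 km.
In AU: r₂ = 5.43052×10^8 / 1.496×10^8 = 3.63 AU.

r₂ = 3.63 AU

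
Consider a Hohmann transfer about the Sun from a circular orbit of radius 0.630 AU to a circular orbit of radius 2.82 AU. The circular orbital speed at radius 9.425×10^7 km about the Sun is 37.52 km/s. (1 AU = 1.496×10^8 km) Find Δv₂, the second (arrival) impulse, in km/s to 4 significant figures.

Δv₂ = 7.017 km/s

From the circular-orbit relation v² = μ/r at r = 9.425×10^7 km: μ = v²r = (37.52)² × 9.425×10^7 = 1.32680×10^11 km³/s².
In km: r₁ = 0.630 × 1.496×10^8 = 9.4248×10^7 km; r₂ = 2.82 × 1.496×10^8 = 4.21872×10^8 km.
Semi-major axis of the transfer orbit: a_t = (9.4248×10^7 + 4.21872×10^8)/2 = 2.5806×10^8 km.
On the circular orbit at r = 4.21872×10^8 km, v_c = √(μ/r) = 17.734 km/s.
Transfer-orbit speed at the same r (vis-viva, a = a_t): v_t = √[μ(2/r − 1/a_t)] = 10.717 km/s.
Δv₂ = |v_t − v_c| = |10.717 − 17.734| = 7.017 km/s.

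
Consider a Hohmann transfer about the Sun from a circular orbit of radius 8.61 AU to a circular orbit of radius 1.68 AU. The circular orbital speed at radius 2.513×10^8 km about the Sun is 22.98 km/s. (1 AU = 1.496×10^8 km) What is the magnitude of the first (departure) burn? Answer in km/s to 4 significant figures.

Δv₁ = 4.350 km/s

From the circular-orbit relation v² = μ/r at r = 2.513×10^8 km: μ = v²r = (22.98)² × 2.513×10^8 = 1.32707×10^11 km³/s².
In km: r₁ = 8.61 × 1.496×10^8 = 1.288056×10^9 km; r₂ = 1.68 × 1.496×10^8 = 2.51328×10^8 km.
Transfer-ellipse semi-major axis a_t = (r₁ + r₂)/2 = (1.288056×10^9 + 2.51328×10^8)/2 = 7.69692×10^8 km.
Circular speed at r = 1.288056×10^9 km: v_c = √(μ/r) = 10.15 km/s.
Vis-viva on the transfer ellipse at r = 1.288056×10^9 km gives v_t = √[μ(2/r − 1/a_t)] = 5.800 km/s.
Δv₁ = |v_t − v_c| = |5.800 − 10.15| = 4.350 km/s.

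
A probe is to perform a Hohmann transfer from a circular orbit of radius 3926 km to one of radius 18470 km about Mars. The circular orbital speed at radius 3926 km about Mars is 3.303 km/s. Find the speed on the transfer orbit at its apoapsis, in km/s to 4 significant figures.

From the circular-orbit relation v² = μ/r at r = 3926 km: μ = v²r = (3.303)² × 3926 = 42831.9 km³/s².
Transfer-ellipse semi-major axis a_t = (r₁ + r₂)/2 = (3926 + 18470)/2 = 11198 km.
At apoapsis, r = 18470 km.
Applying v² = μ(2/r − 1/a_t): v = 0.9017 km/s.

v = 0.9017 km/s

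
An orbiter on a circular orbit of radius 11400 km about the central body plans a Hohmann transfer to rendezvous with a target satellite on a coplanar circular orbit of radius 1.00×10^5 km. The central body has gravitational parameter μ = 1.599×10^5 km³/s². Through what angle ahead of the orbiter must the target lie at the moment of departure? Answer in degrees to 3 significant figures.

The Hohmann ellipse has a_t = (r₁ + r₂)/2 = 55700 km.
The half-period of the transfer ellipse is t = π√(a_t³/μ) = 1.0328×10^5 s.
The target's mean motion on its circular orbit is ω₂ = √(μ/r₂³) = 1.2645×10^-5 rad/s.
Angle swept by the target during transfer: ω₂·t = 1.306 rad = 74.83°.
The orbiter traverses 180° on the transfer ellipse, so the target must lead by 180° − 74.83° = 105°.

φ = 105°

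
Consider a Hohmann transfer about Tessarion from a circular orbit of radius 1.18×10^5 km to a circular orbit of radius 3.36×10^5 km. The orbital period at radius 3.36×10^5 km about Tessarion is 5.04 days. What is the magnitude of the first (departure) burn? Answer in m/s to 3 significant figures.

From Kepler's third law T² = 4π²r³/μ at r = 3.36×10^5 km, T = 5.04 days = 5.04 × 86400 s = 4.35456×10^5 s: μ = 4π²r³/T² = 7.89749×10^6 km³/s².
Transfer-ellipse semi-major axis a_t = (r₁ + r₂)/2 = (1.180×10^5 + 3.360×10^5)/2 = 2.270×10^5 km.
On the circular orbit at r = 1.180×10^5 km, v_c = √(μ/r) = 8.181 km/s.
Transfer-orbit speed at the same r (vis-viva, a = a_t): v_t = √[μ(2/r − 1/a_t)] = 9.953 km/s.
Δv₁ = |v_t − v_c| = |9.953 − 8.181| = 1.772 km/s.

Δv₁ = 1770 m/s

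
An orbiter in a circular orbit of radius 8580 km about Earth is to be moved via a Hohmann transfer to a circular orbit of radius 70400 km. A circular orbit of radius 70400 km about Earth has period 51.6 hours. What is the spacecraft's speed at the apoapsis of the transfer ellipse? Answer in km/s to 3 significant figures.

From Kepler's third law T² = 4π²r³/μ at r = 70400 km, T = 51.6 hours = 51.6 × 3600 s = 1.8576×10^5 s: μ = 4π²r³/T² = 3.99184×10^5 km³/s².
Transfer-ellipse semi-major axis a_t = (r₁ + r₂)/2 = (8580 + 70400)/2 = 39490 km.
The apoapsis of the transfer ellipse is at r = 70400 km.
Vis-viva: v = √[μ(2/r − 1/a_t)] = √[3.99184×10^5 × (2/70400 − 1/39490)] = 1.110 km/s.

v = 1.11 km/s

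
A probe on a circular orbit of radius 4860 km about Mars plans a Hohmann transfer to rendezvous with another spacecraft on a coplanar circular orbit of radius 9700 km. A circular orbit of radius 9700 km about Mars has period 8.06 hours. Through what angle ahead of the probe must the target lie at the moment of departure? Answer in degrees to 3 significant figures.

φ = 63.0°

From Kepler's third law T² = 4π²r³/μ at r = 9700 km, T = 8.06 hours = 8.06 × 3600 s = 29016 s: μ = 4π²r³/T² = 42795.7 km³/s².
Semi-major axis of the transfer orbit: a_t = (4860 + 9700)/2 = 7280 km.
The half-period of the transfer ellipse is t = π√(a_t³/μ) = 9432.9 s.
The target's mean motion on its circular orbit is ω₂ = √(μ/r₂³) = 2.1654×10^-4 rad/s.
Angle swept by the target during transfer: ω₂·t = 2.0426 rad = 117.0°.
The probe traverses 180° on the transfer ellipse, so the target must lead by 180° − 117.0° = 63.0°.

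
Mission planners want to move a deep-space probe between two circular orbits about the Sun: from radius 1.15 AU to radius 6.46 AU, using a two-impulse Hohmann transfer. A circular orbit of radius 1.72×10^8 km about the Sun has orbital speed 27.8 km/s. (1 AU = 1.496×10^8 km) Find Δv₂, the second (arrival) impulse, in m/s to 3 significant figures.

Δv₂ = 5280 m/s

From the circular-orbit relation v² = μ/r at r = 1.72×10^8 km: μ = v²r = (27.8)² × 1.72×10^8 = 1.32928×10^11 km³/s².
In km: r₁ = 1.15 × 1.496×10^8 = 1.7204×10^8 km; r₂ = 6.46 × 1.496×10^8 = 9.66416×10^8 km.
Semi-major axis of the transfer orbit: a_t = (1.7204×10^8 + 9.66416×10^8)/2 = 5.69228×10^8 km.
On the circular orbit at r = 9.66416×10^8 km, v_c = √(μ/r) = 11.728 km/s.
Vis-viva on the transfer ellipse at r = 9.66416×10^8 km gives v_t = √[μ(2/r − 1/a_t)] = 6.4476 km/s.
Δv₂ = |v_t − v_c| = |6.4476 − 11.728| = 5.280 km/s.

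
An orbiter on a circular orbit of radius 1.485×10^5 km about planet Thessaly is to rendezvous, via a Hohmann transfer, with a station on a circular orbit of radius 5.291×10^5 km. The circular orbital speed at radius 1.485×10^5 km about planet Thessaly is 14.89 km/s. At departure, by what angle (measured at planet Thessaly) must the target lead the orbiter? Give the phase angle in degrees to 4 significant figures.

φ = 87.77°

From the circular-orbit relation v² = μ/r at r = 1.485×10^5 km: μ = v²r = (14.89)² × 1.485×10^5 = 3.29242×10^7 km³/s².
The Hohmann ellipse has a_t = (r₁ + r₂)/2 = 3.388×10^5 km.
Transfer time t = π√(a_t³/μ) = 1.0797×10^5 s.
The target's mean motion on its circular orbit is ω₂ = √(μ/r₂³) = 1.4909×10^-5 rad/s.
Angle swept by the target during transfer: ω₂·t = 1.6097 rad = 92.23°.
The orbiter traverses 180° on the transfer ellipse, so the target must lead by 180° − 92.23° = 87.77°.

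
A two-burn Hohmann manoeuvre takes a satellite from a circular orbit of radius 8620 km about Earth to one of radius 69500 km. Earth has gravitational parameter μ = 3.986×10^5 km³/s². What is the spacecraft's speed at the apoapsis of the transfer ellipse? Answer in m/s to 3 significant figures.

v = 1130 m/s

Semi-major axis of the transfer orbit: a_t = (8620 + 69500)/2 = 39060 km.
The apoapsis of the transfer ellipse is at r = 69500 km.
Vis-viva: v = √[μ(2/r − 1/a_t)] = √[3.986×10^5 × (2/69500 − 1/39060)] = 1.125 km/s.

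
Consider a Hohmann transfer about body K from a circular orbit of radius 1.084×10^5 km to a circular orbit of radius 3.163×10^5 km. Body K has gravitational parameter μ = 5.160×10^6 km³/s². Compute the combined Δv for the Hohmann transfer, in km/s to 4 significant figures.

Δv = 2.674 km/s

Semi-major axis of the transfer orbit: a_t = (1.084×10^5 + 3.163×10^5)/2 = 2.1235×10^5 km.
Circular speed at r₁: v₁ = √(μ/r₁) = √(5.160×10^6/1.084×10^5) = 6.899 km/s.
Transfer-orbit speed at r₁ (v² = μ(2/r − 1/a)): v_p = √[μ(2/r₁ − 1/a_t)] = 8.420 km/s.
First burn Δv₁ = |v_p − v₁| = 1.521 km/s.
At r₂, v₂ = √(μ/r₂) = 4.039 km/s.
Transfer-orbit speed at r₂: v_a = √[μ(2/r₂ − 1/a_t)] = 2.886 km/s.
Second burn Δv₂ = |v₂ − v_a| = 1.153 km/s.
Total Δv = Δv₁ + Δv₂ = 2.674 km/s.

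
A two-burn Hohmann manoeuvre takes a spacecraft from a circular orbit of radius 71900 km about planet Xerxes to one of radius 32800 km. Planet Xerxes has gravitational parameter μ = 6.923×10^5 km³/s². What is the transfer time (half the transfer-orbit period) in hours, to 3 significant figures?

The Hohmann ellipse has a_t = (r₁ + r₂)/2 = 52350 km.
Transfer time t = π√(a_t³/μ) = π√((52350)³ / 6.923×10^5) = 45220 s.
Converting: 45220 s ÷ 3600 s/hour = 12.6 hours.

t = 12.6 hours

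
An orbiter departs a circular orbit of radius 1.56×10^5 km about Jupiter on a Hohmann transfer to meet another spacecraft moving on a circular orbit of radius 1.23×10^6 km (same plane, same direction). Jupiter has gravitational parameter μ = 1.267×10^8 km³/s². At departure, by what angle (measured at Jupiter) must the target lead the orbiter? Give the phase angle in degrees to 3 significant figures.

φ = 104°

Transfer-ellipse semi-major axis a_t = (r₁ + r₂)/2 = (1.560×10^5 + 1.230×10^6)/2 = 6.930×10^5 km.
The half-period of the transfer ellipse is t = π√(a_t³/μ) = 1.6101×10^5 s.
The target's mean motion on its circular orbit is ω₂ = √(μ/r₂³) = 8.2515×10^-6 rad/s.
Angle swept by the target during transfer: ω₂·t = 1.3286 rad = 76.12°.
Arrival is 180° from departure on the ellipse, so φ = 180° − 76.12° = 104°.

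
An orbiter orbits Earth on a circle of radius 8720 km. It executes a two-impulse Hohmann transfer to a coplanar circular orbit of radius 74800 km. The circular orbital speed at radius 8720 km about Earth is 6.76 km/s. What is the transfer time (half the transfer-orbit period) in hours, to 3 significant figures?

t = 11.8 hours

From the circular-orbit relation v² = μ/r at r = 8720 km: μ = v²r = (6.76)² × 8720 = 3.98483×10^5 km³/s².
Transfer-ellipse semi-major axis a_t = (r₁ + r₂)/2 = (8720 + 74800)/2 = 41760 km.
Half the transfer-orbit period gives t = π√(a_t³/μ) = 42470 s.
Converting: 42470 s ÷ 3600 s/hour = 11.8 hours.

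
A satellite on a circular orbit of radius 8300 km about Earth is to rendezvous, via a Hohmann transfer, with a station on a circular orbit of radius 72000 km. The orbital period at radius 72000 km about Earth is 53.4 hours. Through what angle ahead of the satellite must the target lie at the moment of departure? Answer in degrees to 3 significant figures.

From Kepler's third law T² = 4π²r³/μ at r = 72000 km, T = 53.4 hours = 53.4 × 3600 s = 1.9224×10^5 s: μ = 4π²r³/T² = 3.98722×10^5 km³/s².
The Hohmann ellipse has a_t = (r₁ + r₂)/2 = 40150 km.
The half-period of the transfer ellipse is t = π√(a_t³/μ) = 40026.1 s.
Target angular speed ω₂ = √(μ/r₂³) = 3.26841×10^-5 rad/s.
Angle swept by the target during transfer: ω₂·t = 1.30822 rad = 74.96°.
The satellite traverses 180° on the transfer ellipse, so the target must lead by 180° − 74.96° = 105°.

φ = 105°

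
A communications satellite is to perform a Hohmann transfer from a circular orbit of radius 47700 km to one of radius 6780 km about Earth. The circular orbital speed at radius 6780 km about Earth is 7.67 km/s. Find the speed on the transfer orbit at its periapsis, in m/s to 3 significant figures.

v = 10100 m/s

From the circular-orbit relation v² = μ/r at r = 6780 km: μ = v²r = (7.67)² × 6780 = 3.98860×10^5 km³/s².
The Hohmann ellipse has a_t = (r₁ + r₂)/2 = 27240 km.
The periapsis of the transfer ellipse is at r = 6780 km.
Applying v² = μ(2/r − 1/a_t): v = 10.15 km/s.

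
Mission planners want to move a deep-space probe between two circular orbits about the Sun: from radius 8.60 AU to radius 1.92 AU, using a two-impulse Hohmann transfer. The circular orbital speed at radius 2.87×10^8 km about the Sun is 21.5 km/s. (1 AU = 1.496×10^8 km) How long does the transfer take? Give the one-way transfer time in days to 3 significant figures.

t = 2200 days

From the circular-orbit relation v² = μ/r at r = 2.87×10^8 km: μ = v²r = (21.5)² × 2.87×10^8 = 1.32666×10^11 km³/s².
In km: r₁ = 8.60 × 1.496×10^8 = 1.28656×10^9 km; r₂ = 1.92 × 1.496×10^8 = 2.87232×10^8 km.
The Hohmann ellipse has a_t = (r₁ + r₂)/2 = 7.86896×10^8 km.
Transfer time t = π√(a_t³/μ) = π√((7.86896×10^8)³ / 1.32666×10^11) = 1.904×10^8 s.
Converting: 1.904×10^8 s ÷ 86400 s/day = 2200 days.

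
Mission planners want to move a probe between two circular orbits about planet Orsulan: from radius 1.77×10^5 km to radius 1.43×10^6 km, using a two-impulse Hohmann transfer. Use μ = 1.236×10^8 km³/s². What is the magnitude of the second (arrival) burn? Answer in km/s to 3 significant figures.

Semi-major axis of the transfer orbit: a_t = (1.770×10^5 + 1.430×10^6)/2 = 8.035×10^5 km.
Circular speed at r = 1.430×10^6 km: v_c = √(μ/r) = 9.29697 km/s.
Transfer-orbit speed at the same r (vis-viva, a = a_t): v_t = √[μ(2/r − 1/a_t)] = 4.36350 km/s.
Δv₂ = |v_t − v_c| = |4.36350 − 9.29697| = 4.933 km/s.

Δv₂ = 4.93 km/s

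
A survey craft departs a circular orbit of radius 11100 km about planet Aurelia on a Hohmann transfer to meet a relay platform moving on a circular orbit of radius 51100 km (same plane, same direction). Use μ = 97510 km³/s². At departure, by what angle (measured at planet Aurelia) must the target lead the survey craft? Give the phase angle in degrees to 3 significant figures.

φ = 94.5°

The Hohmann ellipse has a_t = (r₁ + r₂)/2 = 31100 km.
Transfer time t = π√(a_t³/μ) = 55178 s.
Target angular speed ω₂ = √(μ/r₂³) = 2.7033×10^-5 rad/s.
Angle swept by the target during transfer: ω₂·t = 1.4916 rad = 85.46°.
Arrival is 180° from departure on the ellipse, so φ = 180° − 85.46° = 94.5°.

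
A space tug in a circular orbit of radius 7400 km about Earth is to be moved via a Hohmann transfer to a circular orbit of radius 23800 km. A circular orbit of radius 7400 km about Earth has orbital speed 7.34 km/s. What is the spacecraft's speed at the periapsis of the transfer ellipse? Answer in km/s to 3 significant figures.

v = 9.07 km/s

From the circular-orbit relation v² = μ/r at r = 7400 km: μ = v²r = (7.34)² × 7400 = 3.98679×10^5 km³/s².
The Hohmann ellipse has a_t = (r₁ + r₂)/2 = 15600 km.
The periapsis of the transfer ellipse is at r = 7400 km.
Vis-viva: v = √[μ(2/r − 1/a_t)] = √[3.98679×10^5 × (2/7400 − 1/15600)] = 9.066 km/s.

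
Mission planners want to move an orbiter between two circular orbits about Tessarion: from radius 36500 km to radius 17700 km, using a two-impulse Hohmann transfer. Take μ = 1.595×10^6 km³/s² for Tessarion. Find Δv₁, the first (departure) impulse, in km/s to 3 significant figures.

Δv₁ = 1.27 km/s

Semi-major axis of the transfer orbit: a_t = (36500 + 17700)/2 = 27100 km.
On the circular orbit at r = 36500 km, v_c = √(μ/r) = 6.610 km/s.
Transfer-orbit speed at the same r (vis-viva, a = a_t): v_t = √[μ(2/r − 1/a_t)] = 5.342 km/s.
Δv₁ = |v_t − v_c| = |5.342 − 6.610| = 1.268 km/s.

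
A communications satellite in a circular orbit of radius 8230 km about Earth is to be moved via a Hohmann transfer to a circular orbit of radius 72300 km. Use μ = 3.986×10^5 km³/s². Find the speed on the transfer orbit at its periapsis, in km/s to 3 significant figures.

The Hohmann ellipse has a_t = (r₁ + r₂)/2 = 40265 km.
The periapsis of the transfer ellipse is at r = 8230 km.
Vis-viva: v = √[μ(2/r − 1/a_t)] = √[3.986×10^5 × (2/8230 − 1/40265)] = 9.326 km/s.

v = 9.33 km/s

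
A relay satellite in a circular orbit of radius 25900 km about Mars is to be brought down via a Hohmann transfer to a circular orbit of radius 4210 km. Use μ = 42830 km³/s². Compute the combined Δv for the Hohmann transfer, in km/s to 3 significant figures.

Δv = 1.60 km/s

Semi-major axis of the transfer orbit: a_t = (25900 + 4210)/2 = 15055 km.
At r₁ the circular-orbit speed is v₁ = √(μ/r₁) = 1.28595 km/s.
Transfer-orbit speed at r₁ (vis-viva equation): v_a = √[μ(2/r₁ − 1/a_t)] = 0.680025 km/s.
First burn Δv₁ = |v_a − v₁| = 0.6059 km/s.
Circular speed at r₂: v₂ = √(μ/r₂) = 3.1896 km/s.
Transfer-orbit speed at r₂: v_p = √[μ(2/r₂ − 1/a_t)] = 4.1835 km/s.
Second burn Δv₂ = |v₂ − v_p| = 0.9939 km/s.
Total Δv = Δv₁ + Δv₂ = 1.600 km/s.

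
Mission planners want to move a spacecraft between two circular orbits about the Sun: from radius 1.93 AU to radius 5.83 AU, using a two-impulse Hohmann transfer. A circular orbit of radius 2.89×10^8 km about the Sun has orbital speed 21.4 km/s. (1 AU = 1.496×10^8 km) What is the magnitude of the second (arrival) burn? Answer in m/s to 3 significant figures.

Δv₂ = 3630 m/s

From the circular-orbit relation v² = μ/r at r = 2.89×10^8 km: μ = v²r = (21.4)² × 2.89×10^8 = 1.32350×10^11 km³/s².
In km: r₁ = 1.93 × 1.496×10^8 = 2.88728×10^8 km; r₂ = 5.83 × 1.496×10^8 = 8.72168×10^8 km.
Transfer-ellipse semi-major axis a_t = (r₁ + r₂)/2 = (2.88728×10^8 + 8.72168×10^8)/2 = 5.80448×10^8 km.
Circular speed at r = 8.72168×10^8 km: v_c = √(μ/r) = 12.319 km/s.
Transfer-orbit speed at the same r (vis-viva, a = a_t): v_t = √[μ(2/r − 1/a_t)] = 8.6881 km/s.
Δv₂ = |v_t − v_c| = |8.6881 − 12.319| = 3.631 km/s.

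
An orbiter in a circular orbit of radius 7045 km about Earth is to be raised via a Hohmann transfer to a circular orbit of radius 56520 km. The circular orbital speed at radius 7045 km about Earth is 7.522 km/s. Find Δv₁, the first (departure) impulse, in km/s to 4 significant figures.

Δv₁ = 2.509 km/s

From the circular-orbit relation v² = μ/r at r = 7045 km: μ = v²r = (7.522)² × 7045 = 3.98610×10^5 km³/s².
Semi-major axis of the transfer orbit: a_t = (7045 + 56520)/2 = 31782.5 km.
Circular speed at r = 7045 km: v_c = √(μ/r) = 7.5220 km/s.
Transfer-orbit speed at the same r (vis-viva, a = a_t): v_t = √[μ(2/r − 1/a_t)] = 10.031 km/s.
Δv₁ = |v_t − v_c| = |10.031 − 7.5220| = 2.509 km/s.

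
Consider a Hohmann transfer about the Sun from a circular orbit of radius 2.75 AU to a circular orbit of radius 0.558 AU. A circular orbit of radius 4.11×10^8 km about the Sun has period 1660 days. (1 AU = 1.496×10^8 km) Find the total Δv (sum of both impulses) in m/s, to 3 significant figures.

Δv = 19100 m/s

From Kepler's third law T² = 4π²r³/μ at r = 4.11×10^8 km, T = 1660 days = 1660 × 86400 s = 1.43424×10^8 s: μ = 4π²r³/T² = 1.33242×10^11 km³/s².
In km: r₁ = 2.75 × 1.496×10^8 = 4.114×10^8 km; r₂ = 0.558 × 1.496×10^8 = 8.34768×10^7 km.
Semi-major axis of the transfer orbit: a_t = (4.114×10^8 + 8.34768×10^7)/2 = 2.474384×10^8 km.
Circular speed at r₁: v₁ = √(μ/r₁) = √(1.33242×10^11/4.114×10^8) = 17.9965 km/s.
Transfer-orbit speed at r₁ (vis-viva equation): v_a = √[μ(2/r₁ − 1/a_t)] = 10.4529 km/s.
First burn Δv₁ = |v_a − v₁| = 7.5436 km/s.
At r₂, v₂ = √(μ/r₂) = 39.952 km/s.
Transfer-orbit speed at r₂: v_p = √[μ(2/r₂ − 1/a_t)] = 51.515 km/s.
Second burn Δv₂ = |v₂ − v_p| = 11.563 km/s.
Δv = Δv₁ + Δv₂ = 7.5436 + 11.563 = 19.11 km/s.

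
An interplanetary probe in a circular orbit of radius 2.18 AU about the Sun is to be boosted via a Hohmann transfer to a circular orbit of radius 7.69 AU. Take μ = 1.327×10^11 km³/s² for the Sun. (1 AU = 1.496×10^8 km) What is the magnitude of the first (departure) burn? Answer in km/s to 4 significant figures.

In km: r₁ = 2.18 × 1.496×10^8 = 3.26128×10^8 km; r₂ = 7.69 × 1.496×10^8 = 1.150424×10^9 km.
Semi-major axis of the transfer orbit: a_t = (3.26128×10^8 + 1.150424×10^9)/2 = 7.38276×10^8 km.
Circular speed at r = 3.26128×10^8 km: v_c = √(μ/r) = 20.1716 km/s.
Vis-viva on the transfer ellipse at r = 3.26128×10^8 km gives v_t = √[μ(2/r − 1/a_t)] = 25.1803 km/s.
Δv₁ = |v_t − v_c| = |25.1803 − 20.1716| = 5.009 km/s.

Δv₁ = 5.009 km/s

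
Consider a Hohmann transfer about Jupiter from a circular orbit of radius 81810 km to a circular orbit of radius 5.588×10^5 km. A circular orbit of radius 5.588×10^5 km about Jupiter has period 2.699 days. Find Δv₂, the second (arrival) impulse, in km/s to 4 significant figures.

Δv₂ = 7.447 km/s

From Kepler's third law T² = 4π²r³/μ at r = 5.588×10^5 km, T = 2.699 days = 2.699 × 86400 s = 2.331936×10^5 s: μ = 4π²r³/T² = 1.26676×10^8 km³/s².
The Hohmann ellipse has a_t = (r₁ + r₂)/2 = 3.20305×10^5 km.
On the circular orbit at r = 5.588×10^5 km, v_c = √(μ/r) = 15.056 km/s.
Transfer-orbit speed at the same r (vis-viva, a = a_t): v_t = √[μ(2/r − 1/a_t)] = 7.6092 km/s.
Δv₂ = |v_t − v_c| = |7.6092 − 15.056| = 7.447 km/s.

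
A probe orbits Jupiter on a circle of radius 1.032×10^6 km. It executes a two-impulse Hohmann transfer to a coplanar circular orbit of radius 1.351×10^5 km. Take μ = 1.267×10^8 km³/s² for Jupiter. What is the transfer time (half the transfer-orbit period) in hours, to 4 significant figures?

t = 34.56 hours

Transfer-ellipse semi-major axis a_t = (r₁ + r₂)/2 = (1.032×10^6 + 1.351×10^5)/2 = 5.8355×10^5 km.
By Kepler's third law the transfer-orbit period is T = 2π√(a_t³/μ), so t = T/2 = 1.244×10^5 s.
Converting: 1.244×10^5 s ÷ 3600 s/hour = 34.56 hours.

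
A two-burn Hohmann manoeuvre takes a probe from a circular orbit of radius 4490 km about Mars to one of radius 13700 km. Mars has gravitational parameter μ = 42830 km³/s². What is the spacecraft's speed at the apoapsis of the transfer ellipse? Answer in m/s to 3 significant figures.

v = 1240 m/s

The Hohmann ellipse has a_t = (r₁ + r₂)/2 = 9095 km.
The apoapsis of the transfer ellipse is at r = 13700 km.
From the vis-viva equation, v = √[μ(2/r − 1/a_t)] = 1.242 km/s.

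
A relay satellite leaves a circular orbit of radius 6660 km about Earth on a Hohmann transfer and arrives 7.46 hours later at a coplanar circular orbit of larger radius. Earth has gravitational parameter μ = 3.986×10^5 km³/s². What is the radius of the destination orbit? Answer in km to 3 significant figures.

r₂ = 54900 km

Transfer time t = 7.46 hours = 26856 s, and t = π√(a_t³/μ).
So a_t = (μ t²/π²)^(1/3) = (3.986×10^5 × (26856)² / π²)^(1/3) = 30769 km.
Since a_t = (r₁ + r₂)/2, r₂ = 2a_t − r₁ = 2×30769 − 6660 = 54878 km.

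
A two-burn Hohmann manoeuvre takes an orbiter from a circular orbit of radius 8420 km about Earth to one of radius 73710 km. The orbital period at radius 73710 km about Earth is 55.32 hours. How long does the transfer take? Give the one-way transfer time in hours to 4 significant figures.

t = 11.50 hours

From Kepler's third law T² = 4π²r³/μ at r = 73710 km, T = 55.32 hours = 55.32 × 3600 s = 1.99152×10^5 s: μ = 4π²r³/T² = 3.98630×10^5 km³/s².
Transfer-ellipse semi-major axis a_t = (r₁ + r₂)/2 = (8420 + 73710)/2 = 41065 km.
By Kepler's third law the transfer-orbit period is T = 2π√(a_t³/μ), so t = T/2 = 41410 s.
Converting: 41410 s ÷ 3600 s/hour = 11.50 hours.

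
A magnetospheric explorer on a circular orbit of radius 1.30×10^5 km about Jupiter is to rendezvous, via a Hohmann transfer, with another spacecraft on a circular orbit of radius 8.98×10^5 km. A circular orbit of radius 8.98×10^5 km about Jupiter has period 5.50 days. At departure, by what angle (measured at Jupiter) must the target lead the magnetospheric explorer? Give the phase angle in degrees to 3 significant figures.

φ = 102°

From Kepler's third law T² = 4π²r³/μ at r = 8.98×10^5 km, T = 5.50 days = 5.50 × 86400 s = 4.752×10^5 s: μ = 4π²r³/T² = 1.26601×10^8 km³/s².
Semi-major axis of the transfer orbit: a_t = (1.300×10^5 + 8.980×10^5)/2 = 5.140×10^5 km.
The half-period of the transfer ellipse is t = π√(a_t³/μ) = 1.0289×10^5 s.
Target angular speed ω₂ = √(μ/r₂³) = 1.3222×10^-5 rad/s.
Angle swept by the target during transfer: ω₂·t = 1.3604 rad = 77.95°.
Arrival is 180° from departure on the ellipse, so φ = 180° − 77.95° = 102°.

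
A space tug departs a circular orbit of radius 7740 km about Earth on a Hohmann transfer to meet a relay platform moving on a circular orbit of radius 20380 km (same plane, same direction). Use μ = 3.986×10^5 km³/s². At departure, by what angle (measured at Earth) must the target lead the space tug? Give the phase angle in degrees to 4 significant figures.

φ = 76.86°

Transfer-ellipse semi-major axis a_t = (r₁ + r₂)/2 = (7740 + 20380)/2 = 14060 km.
Transfer time t = π√(a_t³/μ) = 8296 s.
Target angular speed ω₂ = √(μ/r₂³) = 2.170×10^-4 rad/s.
Angle swept by the target during transfer: ω₂·t = 1.8002 rad = 103.14°.
Arrival is 180° from departure on the ellipse, so φ = 180° − 103.14° = 76.86°.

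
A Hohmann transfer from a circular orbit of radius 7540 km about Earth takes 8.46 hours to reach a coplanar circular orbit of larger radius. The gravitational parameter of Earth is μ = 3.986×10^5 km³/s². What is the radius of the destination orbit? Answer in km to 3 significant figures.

r₂ = 59400 km

Transfer time t = 8.46 hours = 30456 s, and t = π√(a_t³/μ).
So a_t = (μ t²/π²)^(1/3) = (3.986×10^5 × (30456)² / π²)^(1/3) = 33460 km.
Since a_t = (r₁ + r₂)/2, r₂ = 2a_t − r₁ = 2×33460 − 7540 = 59380 km.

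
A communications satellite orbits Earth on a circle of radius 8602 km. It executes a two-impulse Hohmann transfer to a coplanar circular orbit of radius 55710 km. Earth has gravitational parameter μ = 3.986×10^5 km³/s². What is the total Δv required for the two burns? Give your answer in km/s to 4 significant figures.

Δv = 3.444 km/s

The Hohmann ellipse has a_t = (r₁ + r₂)/2 = 32156 km.
At r₁ the circular-orbit speed is v₁ = √(μ/r₁) = 6.807 km/s.
On the transfer ellipse at r₁, v² = μ(2/r − 1/a) gives v_p = √[μ(2/r₁ − 1/a_t)] = 8.960 km/s.
First burn Δv₁ = |v_p − v₁| = 2.153 km/s.
At r₂, v₂ = √(μ/r₂) = 2.6749 km/s.
Transfer-orbit speed at r₂: v_a = √[μ(2/r₂ − 1/a_t)] = 1.3835 km/s.
Second burn Δv₂ = |v₂ − v_a| = 1.291 km/s.
Total Δv = Δv₁ + Δv₂ = 3.444 km/s.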